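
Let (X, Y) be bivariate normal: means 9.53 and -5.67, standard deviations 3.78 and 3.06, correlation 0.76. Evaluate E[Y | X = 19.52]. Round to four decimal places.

For a bivariate normal, E[Y | X=x] = μ_Y + ρ·(σ_Y/σ_X)·(x − μ_X).
E[Y | X=19.52] = -5.67 + (0.76)·(3.06/3.78)·(19.52 − (9.53)) = -5.67 + (0.61524)·(9.99) = 0.4762.

0.4762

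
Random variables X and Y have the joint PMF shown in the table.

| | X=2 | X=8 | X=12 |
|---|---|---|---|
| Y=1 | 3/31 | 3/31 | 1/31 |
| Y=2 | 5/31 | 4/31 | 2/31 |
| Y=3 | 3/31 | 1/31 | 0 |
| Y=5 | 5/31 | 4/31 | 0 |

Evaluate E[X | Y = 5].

14/3

P(Y = 5) = 9/31.
Σ X·P over the event = 2·(5/31) + 8·(4/31) = 42/31.
E[X | Y = 5] = (42/31) / (9/31) = 14/3.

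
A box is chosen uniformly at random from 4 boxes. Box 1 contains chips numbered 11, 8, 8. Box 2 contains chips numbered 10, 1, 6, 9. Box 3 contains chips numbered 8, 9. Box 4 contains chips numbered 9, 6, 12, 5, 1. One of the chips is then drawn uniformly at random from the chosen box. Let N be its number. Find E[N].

153/20

E[N | box 1] = (11+8+8)/3 = 9.
E[N | box 2] = (10+1+6+9)/4 = 13/2.
E[N | box 3] = (8+9)/2 = 17/2.
E[N | box 4] = (9+6+12+5+1)/5 = 33/5.
By the law of total expectation,
E[N] = (1/4)·(9) + (1/4)·(13/2) + (1/4)·(17/2) + (1/4)·(33/5) = 153/20.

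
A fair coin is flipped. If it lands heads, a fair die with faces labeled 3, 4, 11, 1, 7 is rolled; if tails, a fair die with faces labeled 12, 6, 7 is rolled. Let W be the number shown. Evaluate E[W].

203/30

E[W | heads] = (3+4+11+1+7)/5 = 26/5.
E[W | tails] = (12+6+7)/3 = 25/3.
E[W] = (1/2)·(26/5) + (1/2)·(25/3) = 203/30.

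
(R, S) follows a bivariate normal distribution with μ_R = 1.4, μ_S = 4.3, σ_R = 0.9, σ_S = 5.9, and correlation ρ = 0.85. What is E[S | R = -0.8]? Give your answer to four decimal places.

-7.9589

The regression of S on R has slope ρ·σ_S/σ_R and passes through (μ_R, μ_S).
E[S | R=-0.8] = 4.3 + (0.85)·(5.9/0.9)·(-0.8 − (1.4)) = 4.3 + (5.57222)·(-2.2) = -7.9589.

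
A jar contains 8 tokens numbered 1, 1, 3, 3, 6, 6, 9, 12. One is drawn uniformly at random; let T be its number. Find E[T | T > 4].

33/4

P(T > 4) = 1/2.
Σ over the event: 6·1/4 + 9·1/8 + 12·1/8 = 33/8.
E[T | T > 4] = (33/8) / (1/2) = 33/4.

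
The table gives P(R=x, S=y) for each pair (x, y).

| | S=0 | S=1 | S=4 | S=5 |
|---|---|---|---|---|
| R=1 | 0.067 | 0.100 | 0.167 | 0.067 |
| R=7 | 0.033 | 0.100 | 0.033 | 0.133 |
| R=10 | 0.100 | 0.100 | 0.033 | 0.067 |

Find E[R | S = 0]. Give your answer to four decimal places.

P(S = 0) = 0.200.
Σ R·P over the event = 1·(0.067) + 7·(0.033) + 10·(0.100) = 1.298.
E[R | S = 0] = (1.298) / (0.200) = 6.4900.

6.4900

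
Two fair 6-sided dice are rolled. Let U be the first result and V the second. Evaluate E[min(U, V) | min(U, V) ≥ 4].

P(min(U, V) ≥ 4) = 1/4.
Summing min(U,V)·P(x,y) over outcomes with min(U, V) ≥ 4 gives 41/36.
E[min(U, V) | min(U, V) ≥ 4] = (41/36) / (1/4) = 41/9.

41/9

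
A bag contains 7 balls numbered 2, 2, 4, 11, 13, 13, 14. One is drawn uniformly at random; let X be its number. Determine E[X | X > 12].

40/3

P(X > 12) = 3/7.
Σ over the event: 13·2/7 + 14·1/7 = 40/7.
E[X | X > 12] = (40/7) / (3/7) = 40/3.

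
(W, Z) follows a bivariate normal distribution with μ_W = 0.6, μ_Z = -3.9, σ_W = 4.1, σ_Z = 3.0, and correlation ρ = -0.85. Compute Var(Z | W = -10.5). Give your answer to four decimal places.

The conditional variance in a bivariate normal is σ_Z²(1 − ρ²), independent of x.
Var(Z | W=-10.5) = (3.0)²·(1 − (-0.85)²) = 9·0.2775 = 2.4975.

2.4975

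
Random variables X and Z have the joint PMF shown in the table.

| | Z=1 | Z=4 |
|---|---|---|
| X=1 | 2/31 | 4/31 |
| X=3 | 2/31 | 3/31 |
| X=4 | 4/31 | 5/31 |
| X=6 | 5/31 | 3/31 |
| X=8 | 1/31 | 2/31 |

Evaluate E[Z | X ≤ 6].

73/28

P(X ≤ 6) = 28/31.
Σ Z·P over the event = 1·(2/31) + 4·(4/31) + 1·(2/31) + 4·(3/31) + 1·(4/31) + 4·(5/31) + 1·(5/31) + 4·(3/31) = 73/31.
E[Z | X ≤ 6] = (73/31) / (28/31) = 73/28.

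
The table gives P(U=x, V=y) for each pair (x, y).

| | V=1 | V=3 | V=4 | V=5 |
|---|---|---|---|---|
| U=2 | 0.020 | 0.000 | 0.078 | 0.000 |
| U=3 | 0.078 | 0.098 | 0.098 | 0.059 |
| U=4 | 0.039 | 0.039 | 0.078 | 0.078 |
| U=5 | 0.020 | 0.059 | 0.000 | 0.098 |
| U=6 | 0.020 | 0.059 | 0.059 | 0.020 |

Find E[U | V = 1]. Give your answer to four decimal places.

P(V = 1) = 0.177.
Σ U·P over the event = 2·(0.020) + 3·(0.078) + 4·(0.039) + 5·(0.020) + 6·(0.020) = 0.650.
E[U | V = 1] = (0.650) / (0.177) = 3.6723.

3.6723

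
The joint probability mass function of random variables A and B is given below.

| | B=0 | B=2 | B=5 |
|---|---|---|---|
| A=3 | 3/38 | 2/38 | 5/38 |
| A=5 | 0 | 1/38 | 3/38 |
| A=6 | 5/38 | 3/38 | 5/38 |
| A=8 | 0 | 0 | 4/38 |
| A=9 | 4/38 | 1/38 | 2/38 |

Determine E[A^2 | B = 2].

P(B = 2) = 7/38.
Σ A^2·P over the event = 9·(2/38) + 25·(1/38) + 36·(3/38) + 81·(1/38) = 116/19.
E[A^2 | B = 2] = (116/19) / (7/38) = 232/7.

232/7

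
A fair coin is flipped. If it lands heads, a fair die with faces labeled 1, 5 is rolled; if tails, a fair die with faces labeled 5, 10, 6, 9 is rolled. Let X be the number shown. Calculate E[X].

E[X | heads] = (1+5)/2 = 3.
E[X | tails] = (5+10+6+9)/4 = 15/2.
E[X] = (1/2)·(3) + (1/2)·(15/2) = 21/4.

21/4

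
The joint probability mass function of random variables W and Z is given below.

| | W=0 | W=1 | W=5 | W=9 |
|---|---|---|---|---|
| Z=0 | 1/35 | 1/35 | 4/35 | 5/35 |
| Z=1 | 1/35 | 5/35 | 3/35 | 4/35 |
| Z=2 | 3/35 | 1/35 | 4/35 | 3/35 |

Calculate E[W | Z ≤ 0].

P(Z ≤ 0) = 11/35.
Σ W·P over the event = 0·(1/35) + 1·(1/35) + 5·(4/35) + 9·(5/35) = 66/35.
E[W | Z ≤ 0] = (66/35) / (11/35) = 6.

6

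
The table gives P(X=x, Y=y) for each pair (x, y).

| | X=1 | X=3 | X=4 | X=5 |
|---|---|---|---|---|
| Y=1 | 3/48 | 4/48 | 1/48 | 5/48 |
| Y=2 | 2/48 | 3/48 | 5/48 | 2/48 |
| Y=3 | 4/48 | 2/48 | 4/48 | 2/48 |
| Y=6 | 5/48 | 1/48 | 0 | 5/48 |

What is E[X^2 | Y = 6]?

139/11

P(Y = 6) = 11/48.
Σ X^2·P over the event = 1·(5/48) + 9·(1/48) + 25·(5/48) = 139/48.
E[X^2 | Y = 6] = (139/48) / (11/48) = 139/11.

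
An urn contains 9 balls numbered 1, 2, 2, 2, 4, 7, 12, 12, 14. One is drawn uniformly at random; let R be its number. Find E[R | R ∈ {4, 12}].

P(R ∈ {4, 12}) = 1/3.
Σ over the event: 4·1/9 + 12·2/9 = 28/9.
E[R | R ∈ {4, 12}] = (28/9) / (1/3) = 28/3.

28/3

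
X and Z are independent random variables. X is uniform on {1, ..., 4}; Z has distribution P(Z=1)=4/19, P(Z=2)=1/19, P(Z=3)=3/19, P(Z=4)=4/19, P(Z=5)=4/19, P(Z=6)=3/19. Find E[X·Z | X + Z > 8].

103/5

P(X + Z > 8) = 5/38.
Summing XZ·P(x,y) over outcomes with X + Z > 8 gives 103/38.
E[X·Z | X + Z > 8] = (103/38) / (5/38) = 103/5.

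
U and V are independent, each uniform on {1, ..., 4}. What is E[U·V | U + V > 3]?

P(U + V > 3) = 13/16.
Summing UV·P(x,y) over outcomes with U + V > 3 gives 95/16.
E[U·V | U + V > 3] = (95/16) / (13/16) = 95/13.

95/13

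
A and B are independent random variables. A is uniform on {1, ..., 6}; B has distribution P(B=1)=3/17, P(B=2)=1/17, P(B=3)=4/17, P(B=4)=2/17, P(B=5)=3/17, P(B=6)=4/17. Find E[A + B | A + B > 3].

723/95

P(A + B > 3) = 95/102.
Summing (A+B)·P(x,y) over outcomes with A + B > 3 gives 241/34.
E[A + B | A + B > 3] = (241/34) / (95/102) = 723/95.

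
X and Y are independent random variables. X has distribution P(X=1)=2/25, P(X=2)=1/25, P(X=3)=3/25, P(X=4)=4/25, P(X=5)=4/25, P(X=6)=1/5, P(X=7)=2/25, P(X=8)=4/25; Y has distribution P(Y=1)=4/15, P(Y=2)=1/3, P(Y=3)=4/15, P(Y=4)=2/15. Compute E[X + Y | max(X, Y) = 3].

P(max(X, Y) = 3) = 17/125.
Summing (X+Y)·P(x,y) over outcomes with max(X, Y) = 3 gives 247/375.
E[X + Y | max(X, Y) = 3] = (247/375) / (17/125) = 247/51.

247/51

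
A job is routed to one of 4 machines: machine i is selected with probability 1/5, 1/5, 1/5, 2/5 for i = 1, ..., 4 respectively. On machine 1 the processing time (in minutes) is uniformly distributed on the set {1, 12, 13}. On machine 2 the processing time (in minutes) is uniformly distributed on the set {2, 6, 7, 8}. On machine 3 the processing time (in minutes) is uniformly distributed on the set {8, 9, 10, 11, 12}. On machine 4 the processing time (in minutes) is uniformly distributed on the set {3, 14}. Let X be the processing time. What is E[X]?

E[X | machine 1] = (1+12+13)/3 = 26/3.
E[X | machine 2] = (2+6+7+8)/4 = 23/4.
E[X | machine 3] = (8+9+10+11+12)/5 = 10.
E[X | machine 4] = (3+14)/2 = 17/2.
E[X] = (1/5)·(26/3) + (1/5)·(23/4) + (1/5)·(10) + (2/5)·(17/2) = 497/60.

497/60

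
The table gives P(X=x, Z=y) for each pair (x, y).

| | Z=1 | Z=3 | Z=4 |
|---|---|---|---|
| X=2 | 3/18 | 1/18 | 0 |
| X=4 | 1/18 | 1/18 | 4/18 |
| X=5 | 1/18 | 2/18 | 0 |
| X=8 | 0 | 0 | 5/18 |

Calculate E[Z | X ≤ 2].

3/2

P(X ≤ 2) = 2/9.
Σ Z·P over the event = 1·(3/18) + 3·(1/18) = 1/3.
E[Z | X ≤ 2] = (1/3) / (2/9) = 3/2.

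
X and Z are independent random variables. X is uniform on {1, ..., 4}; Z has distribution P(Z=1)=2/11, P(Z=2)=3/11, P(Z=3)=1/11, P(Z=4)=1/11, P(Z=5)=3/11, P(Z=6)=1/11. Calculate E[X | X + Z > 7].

17/5

P(X + Z > 7) = 5/22.
Summing X·P(x,y) over outcomes with X + Z > 7 gives 17/22.
E[X | X + Z > 7] = (17/22) / (5/22) = 17/5.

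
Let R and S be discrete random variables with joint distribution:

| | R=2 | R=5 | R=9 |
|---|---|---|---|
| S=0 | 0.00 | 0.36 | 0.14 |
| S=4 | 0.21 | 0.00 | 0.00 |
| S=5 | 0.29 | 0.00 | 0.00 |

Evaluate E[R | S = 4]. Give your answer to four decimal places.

2.0000

P(S = 4) = 0.21.
Σ R·P over the event = 2·(0.21) = 0.42.
E[R | S = 4] = (0.42) / (0.21) = 2.0000.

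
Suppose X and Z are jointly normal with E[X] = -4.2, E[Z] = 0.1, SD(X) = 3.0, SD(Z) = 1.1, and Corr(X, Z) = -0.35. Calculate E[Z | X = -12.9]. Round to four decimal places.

E[Z | X=x] = μ_Z + ρ(σ_Z/σ_X)(x − μ_X) for jointly normal variables.
E[Z | X=-12.9] = 0.1 + (-0.35)·(1.1/3.0)·(-12.9 − (-4.2)) = 0.1 + (-0.12833)·(-8.7) = 1.2165.

1.2165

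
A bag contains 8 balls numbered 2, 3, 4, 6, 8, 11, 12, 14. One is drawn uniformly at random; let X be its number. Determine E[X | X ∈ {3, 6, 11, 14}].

P(X ∈ {3, 6, 11, 14}) = 1/2.
Σ over the event: 3·1/8 + 6·1/8 + 11·1/8 + 14·1/8 = 17/4.
E[X | X ∈ {3, 6, 11, 14}] = (17/4) / (1/2) = 17/2.

17/2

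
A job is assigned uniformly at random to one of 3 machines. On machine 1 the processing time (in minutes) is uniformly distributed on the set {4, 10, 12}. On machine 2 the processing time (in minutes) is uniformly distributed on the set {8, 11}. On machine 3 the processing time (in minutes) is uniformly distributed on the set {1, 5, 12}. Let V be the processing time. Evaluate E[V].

E[V | machine 1] = (4+10+12)/3 = 26/3.
E[V | machine 2] = (8+11)/2 = 19/2.
E[V | machine 3] = (1+5+12)/3 = 6.
By the law of total expectation,
E[V] = (1/3)·(26/3) + (1/3)·(19/2) + (1/3)·(6) = 145/18.

145/18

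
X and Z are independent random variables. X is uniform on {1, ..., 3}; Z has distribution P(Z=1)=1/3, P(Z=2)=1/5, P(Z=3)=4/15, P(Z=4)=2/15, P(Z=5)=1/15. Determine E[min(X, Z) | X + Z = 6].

17/7

P(X + Z = 6) = 7/45.
Summing min(X,Z)·P(x,y) over outcomes with X + Z = 6 gives 17/45.
E[min(X, Z) | X + Z = 6] = (17/45) / (7/45) = 17/7.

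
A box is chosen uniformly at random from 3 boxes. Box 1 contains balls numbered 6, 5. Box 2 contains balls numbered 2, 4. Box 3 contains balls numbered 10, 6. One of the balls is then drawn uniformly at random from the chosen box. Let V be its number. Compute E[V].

E[V | box 1] = (6+5)/2 = 11/2.
E[V | box 2] = (2+4)/2 = 3.
E[V | box 3] = (10+6)/2 = 8.
By the law of total expectation,
E[V] = (1/3)·(11/2) + (1/3)·(3) + (1/3)·(8) = 11/2.

11/2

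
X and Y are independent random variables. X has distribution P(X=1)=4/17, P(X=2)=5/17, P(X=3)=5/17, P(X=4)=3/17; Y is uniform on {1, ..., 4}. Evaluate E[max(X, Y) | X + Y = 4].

P(X + Y = 4) = 7/34.
Summing max(X,Y)·P(x,y) over outcomes with X + Y = 4 gives 37/68.
E[max(X, Y) | X + Y = 4] = (37/68) / (7/34) = 37/14.

37/14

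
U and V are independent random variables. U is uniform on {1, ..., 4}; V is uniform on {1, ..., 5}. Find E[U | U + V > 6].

10/3

Outcomes with U + V > 6: (2,5), (3,4), (3,5), (4,3), (4,4), (4,5), each with probability 1/20.
E[U | U + V > 6] = (2 + 3 + 3 + 4 + 4 + 4) / 6 = 10/3.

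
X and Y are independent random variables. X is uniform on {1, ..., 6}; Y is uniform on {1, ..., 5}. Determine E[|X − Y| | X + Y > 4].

P(X + Y > 4) = 4/5.
Summing |X−Y|·P(x,y) over outcomes with X + Y > 4 gives 49/30.
E[|X − Y| | X + Y > 4] = (49/30) / (4/5) = 49/24.

49/24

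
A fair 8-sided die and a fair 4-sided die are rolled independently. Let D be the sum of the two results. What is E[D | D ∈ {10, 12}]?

21/2

P(D ∈ {10, 12}) = 1/8.
Σ over the event: 10·3/32 + 12·1/32 = 21/16.
E[D | D ∈ {10, 12}] = (21/16) / (1/8) = 21/2.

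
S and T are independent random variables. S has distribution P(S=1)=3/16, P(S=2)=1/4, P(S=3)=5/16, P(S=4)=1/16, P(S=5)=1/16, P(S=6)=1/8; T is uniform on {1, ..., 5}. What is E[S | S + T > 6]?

P(S + T > 6) = 31/80.
Summing S·P(x,y) over outcomes with S + T > 6 gives 13/8.
E[S | S + T > 6] = (13/8) / (31/80) = 130/31.

130/31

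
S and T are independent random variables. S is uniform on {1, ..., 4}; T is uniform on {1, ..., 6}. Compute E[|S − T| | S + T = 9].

2

Outcomes with S + T = 9: (3,6), (4,5), each with probability 1/24.
E[|S − T| | S + T = 9] = (3 + 1) / 2 = 2.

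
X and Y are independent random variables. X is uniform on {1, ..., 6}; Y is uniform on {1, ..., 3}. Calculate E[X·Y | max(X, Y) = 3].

27/5

Outcomes with max(X, Y) = 3: (1,3), (2,3), (3,1), (3,2), (3,3), each with probability 1/18.
E[X·Y | max(X, Y) = 3] = (3 + 6 + 3 + 6 + 9) / 5 = 27/5.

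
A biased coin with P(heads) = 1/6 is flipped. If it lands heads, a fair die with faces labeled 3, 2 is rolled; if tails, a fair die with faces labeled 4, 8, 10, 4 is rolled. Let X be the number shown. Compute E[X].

E[X | heads] = (3+2)/2 = 5/2.
E[X | tails] = (4+8+10+4)/4 = 13/2.
By the law of total expectation,
E[X] = (1/6)·(5/2) + (5/6)·(13/2) = 35/6.

35/6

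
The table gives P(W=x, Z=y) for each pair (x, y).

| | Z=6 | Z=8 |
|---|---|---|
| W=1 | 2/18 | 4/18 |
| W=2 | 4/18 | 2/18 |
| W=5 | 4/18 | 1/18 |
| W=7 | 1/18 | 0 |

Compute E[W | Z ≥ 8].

13/7

P(Z ≥ 8) = 7/18.
Σ W·P over the event = 1·(4/18) + 2·(2/18) + 5·(1/18) = 13/18.
E[W | Z ≥ 8] = (13/18) / (7/18) = 13/7.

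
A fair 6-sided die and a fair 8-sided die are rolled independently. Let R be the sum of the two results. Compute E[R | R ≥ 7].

P(R ≥ 7) = 11/16.
Σ over the event: 7·1/8 + 8·1/8 + 9·1/8 + 10·5/48 + 11·1/12 + 12·1/16 + 13·1/24 + 14·1/48 = 157/24.
E[R | R ≥ 7] = (157/24) / (11/16) = 314/33.

314/33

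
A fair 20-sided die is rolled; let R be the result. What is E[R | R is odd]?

Given R is odd, R is equally likely to be any of {1, 3, 5, 7, 9, 11, 13, 15, 17, 19}.
E[R | R is odd] = (1 + 3 + 5 + 7 + 9 + 11 + 13 + 15 + 17 + 19) / 10 = 10.

10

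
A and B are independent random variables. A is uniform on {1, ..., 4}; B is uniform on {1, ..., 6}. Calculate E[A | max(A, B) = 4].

P(max(A, B) = 4) = 7/24.
Summing A·P(x,y) over outcomes with max(A, B) = 4 gives 11/12.
E[A | max(A, B) = 4] = (11/12) / (7/24) = 22/7.

22/7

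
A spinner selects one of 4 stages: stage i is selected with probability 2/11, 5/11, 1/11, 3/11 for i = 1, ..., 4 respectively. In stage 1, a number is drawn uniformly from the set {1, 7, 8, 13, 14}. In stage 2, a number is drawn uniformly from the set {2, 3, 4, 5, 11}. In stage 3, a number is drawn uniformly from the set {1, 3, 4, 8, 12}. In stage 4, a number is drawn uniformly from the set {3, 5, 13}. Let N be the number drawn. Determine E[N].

E[N | stage 1] = (1+7+8+13+14)/5 = 43/5.
E[N | stage 2] = (2+3+4+5+11)/5 = 5.
E[N | stage 3] = (1+3+4+8+12)/5 = 28/5.
E[N | stage 4] = (3+5+13)/3 = 7.
E[N] = (2/11)·(43/5) + (5/11)·(5) + (1/11)·(28/5) + (3/11)·(7) = 344/55.

344/55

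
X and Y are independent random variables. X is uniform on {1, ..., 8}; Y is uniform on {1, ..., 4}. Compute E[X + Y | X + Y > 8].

10

Outcomes with X + Y > 8: (5,4), (6,3), (6,4), (7,2), (7,3), (7,4), (8,1), (8,2), (8,3), (8,4), each with probability 1/32.
E[X + Y | X + Y > 8] = (9 + 9 + 10 + 9 + 10 + 11 + 9 + 10 + 11 + 12) / 10 = 10.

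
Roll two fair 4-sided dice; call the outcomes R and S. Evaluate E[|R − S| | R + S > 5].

1

Outcomes with R + S > 5: (2,4), (3,3), (3,4), (4,2), (4,3), (4,4), each with probability 1/16.
E[|R − S| | R + S > 5] = (2 + 0 + 1 + 2 + 1 + 0) / 6 = 1.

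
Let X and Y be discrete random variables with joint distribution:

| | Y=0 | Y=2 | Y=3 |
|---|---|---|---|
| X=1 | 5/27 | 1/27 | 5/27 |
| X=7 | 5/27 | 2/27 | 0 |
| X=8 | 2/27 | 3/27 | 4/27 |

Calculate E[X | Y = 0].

14/3

P(Y = 0) = 4/9.
Σ X·P over the event = 1·(5/27) + 7·(5/27) + 8·(2/27) = 56/27.
E[X | Y = 0] = (56/27) / (4/9) = 14/3.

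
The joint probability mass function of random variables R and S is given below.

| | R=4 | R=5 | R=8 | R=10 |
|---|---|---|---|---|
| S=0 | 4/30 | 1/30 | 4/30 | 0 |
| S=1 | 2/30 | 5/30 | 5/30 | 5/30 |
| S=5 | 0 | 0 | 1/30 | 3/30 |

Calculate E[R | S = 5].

P(S = 5) = 2/15.
Σ R·P over the event = 8·(1/30) + 10·(3/30) = 19/15.
E[R | S = 5] = (19/15) / (2/15) = 19/2.

19/2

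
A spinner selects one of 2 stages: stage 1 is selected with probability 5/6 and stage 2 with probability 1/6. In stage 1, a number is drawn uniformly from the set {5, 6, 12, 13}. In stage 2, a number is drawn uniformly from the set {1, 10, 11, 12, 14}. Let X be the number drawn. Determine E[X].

E[X | stage 1] = (5+6+12+13)/4 = 9.
E[X | stage 2] = (1+10+11+12+14)/5 = 48/5.
By the law of total expectation,
E[X] = (5/6)·(9) + (1/6)·(48/5) = 91/10.

91/10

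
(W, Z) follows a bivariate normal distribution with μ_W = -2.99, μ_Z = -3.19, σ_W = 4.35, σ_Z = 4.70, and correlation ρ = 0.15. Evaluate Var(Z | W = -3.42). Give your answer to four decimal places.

21.5930

The conditional variance in a bivariate normal is σ_Z²(1 − ρ²), independent of x.
Var(Z | W=-3.42) = (4.70)²·(1 − (0.15)²) = 22.09·0.9775 = 21.5930.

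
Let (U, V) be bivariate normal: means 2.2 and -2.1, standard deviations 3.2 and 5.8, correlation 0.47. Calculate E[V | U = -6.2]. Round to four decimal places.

The regression of V on U has slope ρ·σ_V/σ_U and passes through (μ_U, μ_V).
E[V | U=-6.2] = -2.1 + (0.47)·(5.8/3.2)·(-6.2 − (2.2)) = -2.1 + (0.85188)·(-8.4) = -9.2558.

-9.2558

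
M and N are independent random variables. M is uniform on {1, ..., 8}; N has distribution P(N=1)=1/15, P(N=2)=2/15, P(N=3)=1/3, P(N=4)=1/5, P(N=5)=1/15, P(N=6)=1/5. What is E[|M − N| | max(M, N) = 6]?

8/3

P(max(M, N) = 6) = 1/4.
Summing |M−N|·P(x,y) over outcomes with max(M, N) = 6 gives 2/3.
E[|M − N| | max(M, N) = 6] = (2/3) / (1/4) = 8/3.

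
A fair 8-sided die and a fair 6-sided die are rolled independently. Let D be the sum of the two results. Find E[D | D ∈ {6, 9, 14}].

49/6

P(D ∈ {6, 9, 14}) = 1/4.
Σ over the event: 6·5/48 + 9·1/8 + 14·1/48 = 49/24.
E[D | D ∈ {6, 9, 14}] = (49/24) / (1/4) = 49/6.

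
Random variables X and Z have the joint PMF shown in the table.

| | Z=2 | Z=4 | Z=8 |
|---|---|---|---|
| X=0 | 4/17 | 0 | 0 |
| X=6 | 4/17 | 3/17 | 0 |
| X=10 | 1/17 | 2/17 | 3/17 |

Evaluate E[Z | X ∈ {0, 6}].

P(X ∈ {0, 6}) = 11/17.
Σ Z·P over the event = 2·(4/17) + 2·(4/17) + 4·(3/17) = 28/17.
E[Z | X ∈ {0, 6}] = (28/17) / (11/17) = 28/11.

28/11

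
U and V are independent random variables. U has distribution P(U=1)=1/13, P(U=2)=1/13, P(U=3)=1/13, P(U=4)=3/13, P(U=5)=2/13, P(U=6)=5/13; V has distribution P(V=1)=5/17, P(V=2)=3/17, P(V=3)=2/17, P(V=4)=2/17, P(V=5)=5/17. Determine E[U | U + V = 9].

P(U + V = 9) = 29/221.
Summing U·P(x,y) over outcomes with U + V = 9 gives 140/221.
E[U | U + V = 9] = (140/221) / (29/221) = 140/29.

140/29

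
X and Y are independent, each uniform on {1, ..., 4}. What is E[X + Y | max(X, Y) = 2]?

P(max(X, Y) = 2) = 3/16.
Summing (X+Y)·P(x,y) over outcomes with max(X, Y) = 2 gives 5/8.
E[X + Y | max(X, Y) = 2] = (5/8) / (3/16) = 10/3.

10/3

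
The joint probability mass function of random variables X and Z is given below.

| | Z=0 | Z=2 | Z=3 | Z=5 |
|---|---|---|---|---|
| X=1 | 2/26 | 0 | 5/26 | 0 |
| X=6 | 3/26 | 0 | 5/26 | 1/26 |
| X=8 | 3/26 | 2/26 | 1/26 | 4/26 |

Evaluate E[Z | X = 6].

P(X = 6) = 9/26.
Σ Z·P over the event = 0·(3/26) + 3·(5/26) + 5·(1/26) = 10/13.
E[Z | X = 6] = (10/13) / (9/26) = 20/9.

20/9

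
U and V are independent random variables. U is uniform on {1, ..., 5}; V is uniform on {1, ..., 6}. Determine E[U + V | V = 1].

Outcomes with V = 1: (1,1), (2,1), (3,1), (4,1), (5,1), each with probability 1/30.
E[U + V | V = 1] = (2 + 3 + 4 + 5 + 6) / 5 = 4.

4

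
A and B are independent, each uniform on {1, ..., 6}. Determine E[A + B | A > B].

7

P(A > B) = 5/12.
Summing (A+B)·P(x,y) over outcomes with A > B gives 35/12.
E[A + B | A > B] = (35/12) / (5/12) = 7.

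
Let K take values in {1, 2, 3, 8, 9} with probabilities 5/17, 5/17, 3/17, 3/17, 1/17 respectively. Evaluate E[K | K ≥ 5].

P(K ≥ 5) = 4/17.
Σ over the event: 8·3/17 + 9·1/17 = 33/17.
E[K | K ≥ 5] = (33/17) / (4/17) = 33/4.

33/4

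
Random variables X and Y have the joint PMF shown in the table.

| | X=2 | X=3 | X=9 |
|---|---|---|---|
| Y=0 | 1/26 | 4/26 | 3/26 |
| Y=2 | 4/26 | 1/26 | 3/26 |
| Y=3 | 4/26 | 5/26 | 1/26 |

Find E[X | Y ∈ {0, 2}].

79/16

P(Y ∈ {0, 2}) = 8/13.
Σ X·P over the event = 2·(1/26) + 2·(4/26) + 3·(4/26) + 3·(1/26) + 9·(3/26) + 9·(3/26) = 79/26.
E[X | Y ∈ {0, 2}] = (79/26) / (8/13) = 79/16.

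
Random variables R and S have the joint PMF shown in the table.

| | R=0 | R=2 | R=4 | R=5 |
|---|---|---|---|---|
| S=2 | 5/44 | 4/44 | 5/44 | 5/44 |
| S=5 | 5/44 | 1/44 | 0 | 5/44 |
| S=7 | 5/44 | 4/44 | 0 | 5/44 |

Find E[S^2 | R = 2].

79/3

P(R = 2) = 9/44.
Summing S^2·P(R=x,S=y) over the conditioning event gives 237/44.
E[S^2 | R = 2] = (237/44) / (9/44) = 79/3.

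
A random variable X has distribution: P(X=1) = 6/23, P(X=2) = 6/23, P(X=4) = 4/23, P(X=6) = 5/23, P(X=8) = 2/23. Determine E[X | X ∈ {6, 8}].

46/7

P(X ∈ {6, 8}) = 7/23.
Σ over the event: 6·5/23 + 8·2/23 = 2.
E[X | X ∈ {6, 8}] = (2) / (7/23) = 46/7.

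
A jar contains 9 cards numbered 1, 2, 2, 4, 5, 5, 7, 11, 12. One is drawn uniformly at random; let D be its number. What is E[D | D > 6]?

10

P(D > 6) = 1/3.
Σ over the event: 7·1/9 + 11·1/9 + 12·1/9 = 10/3.
E[D | D > 6] = (10/3) / (1/3) = 10.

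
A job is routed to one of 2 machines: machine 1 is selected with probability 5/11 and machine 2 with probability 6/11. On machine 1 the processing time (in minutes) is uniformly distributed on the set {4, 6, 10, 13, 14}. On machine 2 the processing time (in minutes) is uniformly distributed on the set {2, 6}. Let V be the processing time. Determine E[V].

71/11

E[V | machine 1] = (4+6+10+13+14)/5 = 47/5.
E[V | machine 2] = (2+6)/2 = 4.
By the law of total expectation,
E[V] = (5/11)·(47/5) + (6/11)·(4) = 71/11.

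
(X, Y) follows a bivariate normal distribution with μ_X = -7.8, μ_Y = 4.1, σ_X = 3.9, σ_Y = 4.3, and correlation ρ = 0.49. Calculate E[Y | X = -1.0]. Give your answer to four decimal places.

For a bivariate normal, E[Y | X=x] = μ_Y + ρ·(σ_Y/σ_X)·(x − μ_X).
E[Y | X=-1.0] = 4.1 + (0.49)·(4.3/3.9)·(-1.0 − (-7.8)) = 4.1 + (0.540256)·(6.8) = 7.7737.

7.7737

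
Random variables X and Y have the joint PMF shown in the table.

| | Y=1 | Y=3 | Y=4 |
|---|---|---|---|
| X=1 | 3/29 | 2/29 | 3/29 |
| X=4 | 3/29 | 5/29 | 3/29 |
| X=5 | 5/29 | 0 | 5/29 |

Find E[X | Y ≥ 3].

31/9

P(Y ≥ 3) = 18/29.
Σ X·P over the event = 1·(2/29) + 1·(3/29) + 4·(5/29) + 4·(3/29) + 5·(5/29) = 62/29.
E[X | Y ≥ 3] = (62/29) / (18/29) = 31/9.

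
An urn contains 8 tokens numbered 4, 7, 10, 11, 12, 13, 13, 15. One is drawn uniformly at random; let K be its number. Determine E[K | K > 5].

P(K > 5) = 7/8.
Σ over the event: 7·1/8 + 10·1/8 + 11·1/8 + 12·1/8 + 13·1/4 + 15·1/8 = 81/8.
E[K | K > 5] = (81/8) / (7/8) = 81/7.

81/7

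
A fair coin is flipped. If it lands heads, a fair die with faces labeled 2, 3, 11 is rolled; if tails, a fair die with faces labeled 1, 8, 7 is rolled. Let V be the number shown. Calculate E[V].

E[V | heads] = (2+3+11)/3 = 16/3.
E[V | tails] = (1+8+7)/3 = 16/3.
By the law of total expectation,
E[V] = (1/2)·(16/3) + (1/2)·(16/3) = 16/3.

16/3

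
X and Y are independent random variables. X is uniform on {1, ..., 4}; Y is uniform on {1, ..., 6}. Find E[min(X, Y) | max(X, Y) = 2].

Outcomes with max(X, Y) = 2: (1,2), (2,1), (2,2), each with probability 1/24.
E[min(X, Y) | max(X, Y) = 2] = (1 + 1 + 2) / 3 = 4/3.

4/3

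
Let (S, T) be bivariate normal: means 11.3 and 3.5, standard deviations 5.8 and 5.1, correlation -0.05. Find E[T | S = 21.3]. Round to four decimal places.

3.0603

For a bivariate normal, E[T | S=x] = μ_T + ρ·(σ_T/σ_S)·(x − μ_S).
E[T | S=21.3] = 3.5 + (-0.05)·(5.1/5.8)·(21.3 − (11.3)) = 3.5 + (-0.043966)·(10) = 3.0603.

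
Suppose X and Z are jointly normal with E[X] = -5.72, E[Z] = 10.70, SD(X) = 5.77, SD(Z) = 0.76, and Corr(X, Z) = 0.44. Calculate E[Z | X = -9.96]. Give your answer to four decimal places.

10.4543

For a bivariate normal, E[Z | X=x] = μ_Z + ρ·(σ_Z/σ_X)·(x − μ_X).
E[Z | X=-9.96] = 10.70 + (0.44)·(0.76/5.77)·(-9.96 − (-5.72)) = 10.70 + (0.057955)·(-4.24) = 10.4543.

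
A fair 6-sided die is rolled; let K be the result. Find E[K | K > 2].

9/2

Given K > 2, K is equally likely to be any of {3, 4, 5, 6}.
E[K | K > 2] = (3 + 4 + 5 + 6) / 4 = 9/2.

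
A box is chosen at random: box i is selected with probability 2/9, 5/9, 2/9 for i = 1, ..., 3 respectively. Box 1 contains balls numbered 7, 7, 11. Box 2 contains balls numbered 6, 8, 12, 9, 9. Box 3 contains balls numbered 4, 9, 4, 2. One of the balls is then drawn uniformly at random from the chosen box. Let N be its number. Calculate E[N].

421/54

E[N | box 1] = (7+7+11)/3 = 25/3.
E[N | box 2] = (6+8+12+9+9)/5 = 44/5.
E[N | box 3] = (4+9+4+2)/4 = 19/4.
E[N] = (2/9)·(25/3) + (5/9)·(44/5) + (2/9)·(19/4) = 421/54.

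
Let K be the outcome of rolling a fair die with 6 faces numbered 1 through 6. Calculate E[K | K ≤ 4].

Given K ≤ 4, K is equally likely to be any of {1, 2, 3, 4}.
E[K | K ≤ 4] = (1 + 2 + 3 + 4) / 4 = 5/2.

5/2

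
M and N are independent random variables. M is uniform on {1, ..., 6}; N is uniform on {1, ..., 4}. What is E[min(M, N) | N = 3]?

5/2

Outcomes with N = 3: (1,3), (2,3), (3,3), (4,3), (5,3), (6,3), each with probability 1/24.
E[min(M, N) | N = 3] = (1 + 2 + 3 + 3 + 3 + 3) / 6 = 5/2.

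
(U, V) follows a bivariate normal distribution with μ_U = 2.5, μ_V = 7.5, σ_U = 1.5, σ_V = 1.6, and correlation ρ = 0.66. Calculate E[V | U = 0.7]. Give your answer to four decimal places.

6.2328

E[V | U=x] = μ_V + ρ(σ_V/σ_U)(x − μ_U) for jointly normal variables.
E[V | U=0.7] = 7.5 + (0.66)·(1.6/1.5)·(0.7 − (2.5)) = 7.5 + (0.704)·(-1.8) = 6.2328.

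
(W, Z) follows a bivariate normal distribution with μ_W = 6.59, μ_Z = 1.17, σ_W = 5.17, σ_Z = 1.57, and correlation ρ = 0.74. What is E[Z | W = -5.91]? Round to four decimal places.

-1.6390

For a bivariate normal, E[Z | W=x] = μ_Z + ρ·(σ_Z/σ_W)·(x − μ_W).
E[Z | W=-5.91] = 1.17 + (0.74)·(1.57/5.17)·(-5.91 − (6.59)) = 1.17 + (0.22472)·(-12.5) = -1.6390.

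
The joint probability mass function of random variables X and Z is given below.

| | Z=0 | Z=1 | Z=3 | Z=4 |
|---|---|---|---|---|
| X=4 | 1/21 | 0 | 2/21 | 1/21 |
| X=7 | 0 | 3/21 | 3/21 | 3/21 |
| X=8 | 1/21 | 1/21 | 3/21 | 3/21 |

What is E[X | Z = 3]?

P(Z = 3) = 8/21.
Σ X·P over the event = 4·(2/21) + 7·(3/21) + 8·(3/21) = 53/21.
E[X | Z = 3] = (53/21) / (8/21) = 53/8.

53/8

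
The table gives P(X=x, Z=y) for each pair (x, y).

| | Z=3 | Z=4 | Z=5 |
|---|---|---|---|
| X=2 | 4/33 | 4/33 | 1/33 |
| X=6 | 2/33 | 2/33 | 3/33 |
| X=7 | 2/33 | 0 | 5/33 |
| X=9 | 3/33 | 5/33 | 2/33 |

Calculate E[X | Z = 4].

65/11

P(Z = 4) = 1/3.
Σ X·P over the event = 2·(4/33) + 6·(2/33) + 9·(5/33) = 65/33.
E[X | Z = 4] = (65/33) / (1/3) = 65/11.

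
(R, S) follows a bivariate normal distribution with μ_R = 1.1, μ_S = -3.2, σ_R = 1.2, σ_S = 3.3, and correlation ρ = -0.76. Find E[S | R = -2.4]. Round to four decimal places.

E[S | R=x] = μ_S + ρ(σ_S/σ_R)(x − μ_R) for jointly normal variables.
E[S | R=-2.4] = -3.2 + (-0.76)·(3.3/1.2)·(-2.4 − (1.1)) = -3.2 + (-2.09)·(-3.5) = 4.1150.

4.1150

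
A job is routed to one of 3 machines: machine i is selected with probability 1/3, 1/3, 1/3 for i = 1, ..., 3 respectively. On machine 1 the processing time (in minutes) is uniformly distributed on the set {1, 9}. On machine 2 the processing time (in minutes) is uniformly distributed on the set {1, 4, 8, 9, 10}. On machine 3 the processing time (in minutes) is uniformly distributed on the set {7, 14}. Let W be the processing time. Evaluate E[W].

73/10

E[W | machine 1] = (1+9)/2 = 5.
E[W | machine 2] = (1+4+8+9+10)/5 = 32/5.
E[W | machine 3] = (7+14)/2 = 21/2.
E[W] = (1/3)·(5) + (1/3)·(32/5) + (1/3)·(21/2) = 73/10.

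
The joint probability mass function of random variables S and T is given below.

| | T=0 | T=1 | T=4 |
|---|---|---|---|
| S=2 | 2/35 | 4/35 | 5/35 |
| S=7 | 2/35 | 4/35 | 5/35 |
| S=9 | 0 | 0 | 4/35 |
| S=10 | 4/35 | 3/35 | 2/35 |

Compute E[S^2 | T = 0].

253/4

P(T = 0) = 8/35.
Σ S^2·P over the event = 4·(2/35) + 49·(2/35) + 100·(4/35) = 506/35.
E[S^2 | T = 0] = (506/35) / (8/35) = 253/4.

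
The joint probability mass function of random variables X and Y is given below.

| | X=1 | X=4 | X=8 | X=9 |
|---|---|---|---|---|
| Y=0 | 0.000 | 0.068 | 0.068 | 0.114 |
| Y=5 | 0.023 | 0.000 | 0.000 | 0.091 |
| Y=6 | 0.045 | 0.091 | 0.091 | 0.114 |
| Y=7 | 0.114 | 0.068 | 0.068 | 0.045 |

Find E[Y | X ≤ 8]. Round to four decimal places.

P(X ≤ 8) = 0.636.
Summing Y·P(X=x,Y=y) over the conditioning event gives 3.227.
E[Y | X ≤ 8] = (3.227) / (0.636) = 5.0739.

5.0739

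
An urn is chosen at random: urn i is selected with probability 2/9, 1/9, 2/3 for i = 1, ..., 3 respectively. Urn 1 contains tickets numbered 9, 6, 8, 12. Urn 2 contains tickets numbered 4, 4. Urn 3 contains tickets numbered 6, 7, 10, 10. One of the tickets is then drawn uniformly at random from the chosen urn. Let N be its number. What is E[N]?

71/9

E[N | urn 1] = (9+6+8+12)/4 = 35/4.
E[N | urn 2] = (4+4)/2 = 4.
E[N | urn 3] = (6+7+10+10)/4 = 33/4.
E[N] = (2/9)·(35/4) + (1/9)·(4) + (2/3)·(33/4) = 71/9.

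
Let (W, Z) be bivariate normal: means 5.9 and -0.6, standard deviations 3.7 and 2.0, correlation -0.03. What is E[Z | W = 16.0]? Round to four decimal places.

-0.7638

E[Z | W=x] = μ_Z + ρ(σ_Z/σ_W)(x − μ_W) for jointly normal variables.
E[Z | W=16.0] = -0.6 + (-0.03)·(2.0/3.7)·(16.0 − (5.9)) = -0.6 + (-0.016216)·(10.1) = -0.7638.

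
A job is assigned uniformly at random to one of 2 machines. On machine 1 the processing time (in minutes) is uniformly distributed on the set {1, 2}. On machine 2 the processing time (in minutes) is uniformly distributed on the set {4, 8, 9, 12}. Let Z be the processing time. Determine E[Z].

E[Z | machine 1] = (1+2)/2 = 3/2.
E[Z | machine 2] = (4+8+9+12)/4 = 33/4.
By the law of total expectation,
E[Z] = (1/2)·(3/2) + (1/2)·(33/4) = 39/8.

39/8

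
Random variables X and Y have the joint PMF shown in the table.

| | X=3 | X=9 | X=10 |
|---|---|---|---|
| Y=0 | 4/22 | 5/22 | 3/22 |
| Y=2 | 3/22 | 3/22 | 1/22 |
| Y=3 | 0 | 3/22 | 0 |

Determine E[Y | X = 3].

6/7

P(X = 3) = 7/22.
Σ Y·P over the event = 0·(4/22) + 2·(3/22) = 3/11.
E[Y | X = 3] = (3/11) / (7/22) = 6/7.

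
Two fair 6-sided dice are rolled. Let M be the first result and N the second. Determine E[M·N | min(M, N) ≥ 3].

81/4

P(min(M, N) ≥ 3) = 4/9.
Summing MN·P(x,y) over outcomes with min(M, N) ≥ 3 gives 9.
E[M·N | min(M, N) ≥ 3] = (9) / (4/9) = 81/4.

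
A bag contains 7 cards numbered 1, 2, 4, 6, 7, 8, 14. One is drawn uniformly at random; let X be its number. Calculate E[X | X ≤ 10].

14/3

P(X ≤ 10) = 6/7.
Σ over the event: 1·1/7 + 2·1/7 + 4·1/7 + 6·1/7 + 7·1/7 + 8·1/7 = 4.
E[X | X ≤ 10] = (4) / (6/7) = 14/3.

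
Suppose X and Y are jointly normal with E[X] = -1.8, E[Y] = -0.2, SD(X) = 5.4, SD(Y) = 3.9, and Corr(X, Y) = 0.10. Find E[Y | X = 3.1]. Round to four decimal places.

0.1539

The regression of Y on X has slope ρ·σ_Y/σ_X and passes through (μ_X, μ_Y).
E[Y | X=3.1] = -0.2 + (0.10)·(3.9/5.4)·(3.1 − (-1.8)) = -0.2 + (0.072222)·(4.9) = 0.1539.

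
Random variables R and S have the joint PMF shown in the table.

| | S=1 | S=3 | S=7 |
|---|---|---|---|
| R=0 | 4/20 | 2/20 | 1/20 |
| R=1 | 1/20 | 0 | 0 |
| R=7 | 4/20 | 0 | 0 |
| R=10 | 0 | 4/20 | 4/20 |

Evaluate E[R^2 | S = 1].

P(S = 1) = 9/20.
Σ R^2·P over the event = 0·(4/20) + 1·(1/20) + 49·(4/20) = 197/20.
E[R^2 | S = 1] = (197/20) / (9/20) = 197/9.

197/9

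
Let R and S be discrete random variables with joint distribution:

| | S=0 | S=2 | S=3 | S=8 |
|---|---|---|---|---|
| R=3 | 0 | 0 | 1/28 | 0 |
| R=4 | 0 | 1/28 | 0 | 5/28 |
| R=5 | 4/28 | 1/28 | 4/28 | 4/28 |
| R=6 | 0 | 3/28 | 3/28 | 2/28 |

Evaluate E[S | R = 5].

46/13

P(R = 5) = 13/28.
Σ S·P over the event = 0·(4/28) + 2·(1/28) + 3·(4/28) + 8·(4/28) = 23/14.
E[S | R = 5] = (23/14) / (13/28) = 46/13.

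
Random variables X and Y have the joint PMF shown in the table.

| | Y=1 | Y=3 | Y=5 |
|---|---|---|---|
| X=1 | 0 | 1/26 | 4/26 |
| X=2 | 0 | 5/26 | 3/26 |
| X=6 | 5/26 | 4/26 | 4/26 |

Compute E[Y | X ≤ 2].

P(X ≤ 2) = 1/2.
Σ Y·P over the event = 3·(1/26) + 5·(4/26) + 3·(5/26) + 5·(3/26) = 53/26.
E[Y | X ≤ 2] = (53/26) / (1/2) = 53/13.

53/13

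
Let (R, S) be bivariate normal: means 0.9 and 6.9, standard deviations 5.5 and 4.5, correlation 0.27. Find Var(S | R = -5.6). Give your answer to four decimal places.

The conditional variance in a bivariate normal is σ_S²(1 − ρ²), independent of x.
Var(S | R=-5.6) = (4.5)²·(1 − (0.27)²) = 20.25·0.9271 = 18.7738.

18.7738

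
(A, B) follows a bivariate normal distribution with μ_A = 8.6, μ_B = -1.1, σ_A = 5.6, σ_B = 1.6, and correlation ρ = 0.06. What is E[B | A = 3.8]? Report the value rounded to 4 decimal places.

The regression of B on A has slope ρ·σ_B/σ_A and passes through (μ_A, μ_B).
E[B | A=3.8] = -1.1 + (0.06)·(1.6/5.6)·(3.8 − (8.6)) = -1.1 + (0.017143)·(-4.8) = -1.1823.

-1.1823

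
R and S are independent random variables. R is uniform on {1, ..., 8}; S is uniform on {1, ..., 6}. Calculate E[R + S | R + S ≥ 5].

P(R + S ≥ 5) = 7/8.
Summing (R+S)·P(x,y) over outcomes with R + S ≥ 5 gives 91/12.
E[R + S | R + S ≥ 5] = (91/12) / (7/8) = 26/3.

26/3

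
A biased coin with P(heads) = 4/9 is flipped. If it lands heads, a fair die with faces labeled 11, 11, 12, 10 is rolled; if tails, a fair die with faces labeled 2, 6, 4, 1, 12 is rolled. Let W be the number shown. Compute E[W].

E[W | heads] = (11+11+12+10)/4 = 11.
E[W | tails] = (2+6+4+1+12)/5 = 5.
E[W] = (4/9)·(11) + (5/9)·(5) = 23/3.

23/3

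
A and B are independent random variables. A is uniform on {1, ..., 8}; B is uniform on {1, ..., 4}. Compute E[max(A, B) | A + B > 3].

149/29

P(A + B > 3) = 29/32.
Summing max(A,B)·P(x,y) over outcomes with A + B > 3 gives 149/32.
E[max(A, B) | A + B > 3] = (149/32) / (29/32) = 149/29.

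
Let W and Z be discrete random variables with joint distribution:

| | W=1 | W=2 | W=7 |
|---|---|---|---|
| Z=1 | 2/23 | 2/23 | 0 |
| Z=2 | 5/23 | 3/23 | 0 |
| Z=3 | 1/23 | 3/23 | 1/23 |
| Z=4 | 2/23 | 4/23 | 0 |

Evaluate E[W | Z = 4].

5/3

P(Z = 4) = 6/23.
Σ W·P over the event = 1·(2/23) + 2·(4/23) = 10/23.
E[W | Z = 4] = (10/23) / (6/23) = 5/3.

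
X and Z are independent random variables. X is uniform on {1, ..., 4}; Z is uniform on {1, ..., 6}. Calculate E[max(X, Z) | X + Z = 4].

8/3

P(X + Z = 4) = 1/8.
Summing max(X,Z)·P(x,y) over outcomes with X + Z = 4 gives 1/3.
E[max(X, Z) | X + Z = 4] = (1/3) / (1/8) = 8/3.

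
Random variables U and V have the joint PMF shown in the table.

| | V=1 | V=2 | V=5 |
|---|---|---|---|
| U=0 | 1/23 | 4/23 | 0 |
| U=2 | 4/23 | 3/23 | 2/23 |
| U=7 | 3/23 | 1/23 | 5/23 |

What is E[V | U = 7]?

10/3

P(U = 7) = 9/23.
Summing V·P(U=x,V=y) over the conditioning event gives 30/23.
E[V | U = 7] = (30/23) / (9/23) = 10/3.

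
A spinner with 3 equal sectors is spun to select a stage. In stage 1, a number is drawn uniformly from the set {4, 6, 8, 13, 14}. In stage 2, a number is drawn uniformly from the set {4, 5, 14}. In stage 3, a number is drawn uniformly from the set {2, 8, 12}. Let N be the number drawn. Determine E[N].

8

E[N | stage 1] = (4+6+8+13+14)/5 = 9.
E[N | stage 2] = (4+5+14)/3 = 23/3.
E[N | stage 3] = (2+8+12)/3 = 22/3.
By the law of total expectation,
E[N] = (1/3)·(9) + (1/3)·(23/3) + (1/3)·(22/3) = 8.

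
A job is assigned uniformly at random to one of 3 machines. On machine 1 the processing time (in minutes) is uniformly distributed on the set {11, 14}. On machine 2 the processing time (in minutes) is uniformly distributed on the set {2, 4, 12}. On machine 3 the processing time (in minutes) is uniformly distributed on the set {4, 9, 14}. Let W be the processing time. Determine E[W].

55/6

E[W | machine 1] = (11+14)/2 = 25/2.
E[W | machine 2] = (2+4+12)/3 = 6.
E[W | machine 3] = (4+9+14)/3 = 9.
By the law of total expectation,
E[W] = (1/3)·(25/2) + (1/3)·(6) + (1/3)·(9) = 55/6.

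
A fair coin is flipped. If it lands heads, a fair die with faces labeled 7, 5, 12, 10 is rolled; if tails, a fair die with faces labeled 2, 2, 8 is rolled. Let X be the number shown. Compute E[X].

25/4

E[X | heads] = (7+5+12+10)/4 = 17/2.
E[X | tails] = (2+2+8)/3 = 4.
By the law of total expectation,
E[X] = (1/2)·(17/2) + (1/2)·(4) = 25/4.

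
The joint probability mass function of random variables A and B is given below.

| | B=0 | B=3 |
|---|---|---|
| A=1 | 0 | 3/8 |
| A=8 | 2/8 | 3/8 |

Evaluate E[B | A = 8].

9/5

P(A = 8) = 5/8.
Σ B·P over the event = 0·(2/8) + 3·(3/8) = 9/8.
E[B | A = 8] = (9/8) / (5/8) = 9/5.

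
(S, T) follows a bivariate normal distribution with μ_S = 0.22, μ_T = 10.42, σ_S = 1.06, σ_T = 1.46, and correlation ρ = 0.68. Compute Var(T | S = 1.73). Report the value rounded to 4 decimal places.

For a bivariate normal, Var(T | S=x) = σ_T²(1 − ρ²).
Var(T | S=1.73) = (1.46)²·(1 − (0.68)²) = 2.1316·0.5376 = 1.1459.

1.1459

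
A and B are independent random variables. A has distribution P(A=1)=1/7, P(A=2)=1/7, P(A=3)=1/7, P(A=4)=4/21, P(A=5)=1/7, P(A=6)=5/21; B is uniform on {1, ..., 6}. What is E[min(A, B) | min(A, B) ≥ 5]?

85/16

P(min(A, B) ≥ 5) = 8/63.
Summing min(A,B)·P(x,y) over outcomes with min(A, B) ≥ 5 gives 85/126.
E[min(A, B) | min(A, B) ≥ 5] = (85/126) / (8/63) = 85/16.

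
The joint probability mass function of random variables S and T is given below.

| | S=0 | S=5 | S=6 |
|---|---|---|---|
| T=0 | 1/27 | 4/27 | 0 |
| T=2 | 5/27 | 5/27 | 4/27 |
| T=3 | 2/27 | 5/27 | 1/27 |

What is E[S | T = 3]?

31/8

P(T = 3) = 8/27.
Summing S·P(S=x,T=y) over the conditioning event gives 31/27.
E[S | T = 3] = (31/27) / (8/27) = 31/8.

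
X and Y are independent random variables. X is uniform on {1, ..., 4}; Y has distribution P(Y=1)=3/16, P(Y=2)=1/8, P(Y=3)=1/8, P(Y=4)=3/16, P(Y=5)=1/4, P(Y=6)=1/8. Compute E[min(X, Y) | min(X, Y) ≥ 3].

P(min(X, Y) ≥ 3) = 11/32.
Summing min(X,Y)·P(x,y) over outcomes with min(X, Y) ≥ 3 gives 75/64.
E[min(X, Y) | min(X, Y) ≥ 3] = (75/64) / (11/32) = 75/22.

75/22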